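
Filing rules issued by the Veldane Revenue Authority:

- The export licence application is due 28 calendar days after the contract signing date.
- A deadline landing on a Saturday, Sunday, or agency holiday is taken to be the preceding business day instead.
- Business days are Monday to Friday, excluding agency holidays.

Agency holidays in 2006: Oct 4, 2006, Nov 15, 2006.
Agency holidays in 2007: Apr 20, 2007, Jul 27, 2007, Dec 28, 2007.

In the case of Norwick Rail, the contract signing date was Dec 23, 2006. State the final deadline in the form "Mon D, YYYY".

Jan 19, 2007

Trigger date Dec 23, 2006 + 28 calendar days = Jan 20, 2007.
Jan 20, 2007 is a Saturday; the preceding business day is Jan 19, 2007 (Friday).
Deadline: Jan 19, 2007.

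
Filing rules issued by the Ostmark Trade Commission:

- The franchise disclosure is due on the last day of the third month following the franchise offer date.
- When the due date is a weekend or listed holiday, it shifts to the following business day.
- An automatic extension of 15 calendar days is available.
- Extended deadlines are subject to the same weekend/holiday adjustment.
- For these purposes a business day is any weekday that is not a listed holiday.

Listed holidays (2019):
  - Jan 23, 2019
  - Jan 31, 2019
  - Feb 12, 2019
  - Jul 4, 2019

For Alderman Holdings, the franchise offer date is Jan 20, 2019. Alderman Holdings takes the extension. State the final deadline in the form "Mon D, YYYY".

The third month after Jan 20, 2019 is April 2019, whose last day is Apr 30, 2019.
Apr 30, 2019 is a Tuesday and not a listed holiday, so it stands.
With the 15-day extension, Apr 30, 2019 becomes May 15, 2019.
May 15, 2019 falls on a Wednesday, which is a business day, so no adjustment is needed.
So the filing is due May 15, 2019.

May 15, 2019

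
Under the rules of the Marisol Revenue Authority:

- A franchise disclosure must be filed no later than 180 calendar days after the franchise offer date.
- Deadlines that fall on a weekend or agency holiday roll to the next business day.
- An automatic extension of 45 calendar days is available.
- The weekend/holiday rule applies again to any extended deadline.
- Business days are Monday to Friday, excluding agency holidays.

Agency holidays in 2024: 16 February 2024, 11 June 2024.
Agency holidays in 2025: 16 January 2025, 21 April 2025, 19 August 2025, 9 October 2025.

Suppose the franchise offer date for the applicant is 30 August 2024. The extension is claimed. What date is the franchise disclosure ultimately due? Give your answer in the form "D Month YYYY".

14 April 2025

180 calendar days after 30 August 2024 is 26 February 2025.
26 February 2025 (Wednesday) is already a business day.
Applying the 45-calendar-day extension: 26 February 2025 + 45 days = 12 April 2025.
12 April 2025 falls on a Saturday. Rolling to the next business day gives 14 April 2025, a Monday.
Final deadline: 14 April 2025.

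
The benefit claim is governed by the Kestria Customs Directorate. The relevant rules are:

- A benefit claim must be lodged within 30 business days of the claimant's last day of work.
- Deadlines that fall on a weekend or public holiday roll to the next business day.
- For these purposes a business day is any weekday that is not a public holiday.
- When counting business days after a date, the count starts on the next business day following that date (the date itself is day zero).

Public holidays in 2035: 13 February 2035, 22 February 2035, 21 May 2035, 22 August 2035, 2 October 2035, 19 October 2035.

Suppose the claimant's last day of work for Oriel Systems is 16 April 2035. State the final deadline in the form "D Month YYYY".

Counting 30 business days after 16 April 2035 (skipping weekends and listed holidays) reaches 29 May 2035.
Since 29 May 2035 is a Tuesday and not a holiday, the date is unchanged.
So the filing is due 29 May 2035.

29 May 2035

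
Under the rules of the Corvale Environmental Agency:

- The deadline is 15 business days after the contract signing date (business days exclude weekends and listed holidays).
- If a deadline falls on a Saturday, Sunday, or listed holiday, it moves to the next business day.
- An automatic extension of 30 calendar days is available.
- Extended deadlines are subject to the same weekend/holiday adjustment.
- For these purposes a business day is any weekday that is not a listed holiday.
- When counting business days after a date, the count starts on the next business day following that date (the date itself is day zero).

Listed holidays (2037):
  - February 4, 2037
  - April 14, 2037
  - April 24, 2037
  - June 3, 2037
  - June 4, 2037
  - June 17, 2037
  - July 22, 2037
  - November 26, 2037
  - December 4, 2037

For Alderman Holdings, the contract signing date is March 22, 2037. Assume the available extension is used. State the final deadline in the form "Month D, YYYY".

May 11, 2037

Counting 15 business days after March 22, 2037 (skipping weekends and listed holidays) reaches April 10, 2037.
April 10, 2037 (Friday) is already a business day.
With the 30-day extension, April 10, 2037 becomes May 10, 2037.
Because May 10, 2037 is a Sunday, the deadline becomes May 11, 2037 (Monday).
So the filing is due May 11, 2037.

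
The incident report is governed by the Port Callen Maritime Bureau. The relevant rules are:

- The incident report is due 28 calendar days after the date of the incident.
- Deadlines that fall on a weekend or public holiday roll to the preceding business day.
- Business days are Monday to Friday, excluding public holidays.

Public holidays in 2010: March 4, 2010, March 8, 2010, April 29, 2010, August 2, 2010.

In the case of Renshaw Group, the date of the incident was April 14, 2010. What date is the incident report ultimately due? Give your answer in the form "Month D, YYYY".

May 12, 2010

Trigger date April 14, 2010 + 28 calendar days = May 12, 2010.
May 12, 2010 is a Wednesday and not a listed holiday, so it stands.
The final due date is May 12, 2010.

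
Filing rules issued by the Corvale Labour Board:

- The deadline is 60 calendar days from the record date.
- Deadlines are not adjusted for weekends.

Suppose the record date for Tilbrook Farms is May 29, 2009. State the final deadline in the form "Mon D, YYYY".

Adding 60 calendar days to May 29, 2009 gives Jul 28, 2009.
Jul 28, 2009 falls on a Tuesday. The rules make no weekend/holiday allowance, so it remains Jul 28, 2009.
The final due date is Jul 28, 2009.

Jul 28, 2009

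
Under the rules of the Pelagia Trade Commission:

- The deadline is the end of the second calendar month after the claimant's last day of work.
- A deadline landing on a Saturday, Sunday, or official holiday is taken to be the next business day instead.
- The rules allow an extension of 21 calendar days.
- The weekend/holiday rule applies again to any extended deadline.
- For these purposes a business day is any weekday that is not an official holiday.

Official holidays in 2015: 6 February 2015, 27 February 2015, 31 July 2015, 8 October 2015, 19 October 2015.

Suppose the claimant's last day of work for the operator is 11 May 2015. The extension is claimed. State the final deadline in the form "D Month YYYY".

24 August 2015

The second month after 11 May 2015 is July 2015, whose last day is 31 July 2015.
Because 31 July 2015 is a listed holiday, the deadline becomes 3 August 2015 (Monday).
Applying the 21-calendar-day extension: 3 August 2015 + 21 days = 24 August 2015.
24 August 2015 is a Monday and not a listed holiday, so it stands.
So the filing is due 24 August 2015.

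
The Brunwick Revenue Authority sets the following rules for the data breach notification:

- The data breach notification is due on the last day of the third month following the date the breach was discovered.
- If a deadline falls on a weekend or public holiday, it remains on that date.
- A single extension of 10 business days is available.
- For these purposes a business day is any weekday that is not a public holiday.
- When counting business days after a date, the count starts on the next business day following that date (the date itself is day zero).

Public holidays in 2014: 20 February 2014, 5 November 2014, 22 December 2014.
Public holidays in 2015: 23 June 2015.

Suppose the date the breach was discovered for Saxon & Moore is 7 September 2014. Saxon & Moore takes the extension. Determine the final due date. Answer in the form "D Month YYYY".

14 January 2015

3 months after 7 September 2014 is December 2014; that month ends on 31 December 2014.
31 December 2014 is a Wednesday; no weekend or holiday adjustment applies.
The 10-business-day extension runs from 31 December 2014 to 14 January 2015.
14 January 2015 falls on a Wednesday. The rules make no weekend/holiday allowance, so it remains 14 January 2015.
So the filing is due 14 January 2015.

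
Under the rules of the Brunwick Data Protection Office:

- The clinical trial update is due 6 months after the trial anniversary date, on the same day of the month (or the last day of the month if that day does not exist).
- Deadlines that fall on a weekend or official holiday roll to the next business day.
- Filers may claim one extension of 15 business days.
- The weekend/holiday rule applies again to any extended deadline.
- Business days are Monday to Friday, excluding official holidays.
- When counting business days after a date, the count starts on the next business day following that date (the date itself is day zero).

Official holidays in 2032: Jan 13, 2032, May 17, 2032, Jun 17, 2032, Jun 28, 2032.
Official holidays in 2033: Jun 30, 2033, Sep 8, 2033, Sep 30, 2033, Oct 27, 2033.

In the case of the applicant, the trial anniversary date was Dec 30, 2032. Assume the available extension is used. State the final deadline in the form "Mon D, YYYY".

Moving 6 months forward from Dec 30, 2032 on the corresponding day gives Jun 30, 2033.
Jun 30, 2033 falls on a listed holiday. Rolling to the next business day gives Jul 1, 2033, a Friday.
Counting 15 further business days from Jul 1, 2033 reaches Jul 22, 2033.
Jul 22, 2033 is a Friday and not a listed holiday, so it stands.
The final due date is Jul 22, 2033.

Jul 22, 2033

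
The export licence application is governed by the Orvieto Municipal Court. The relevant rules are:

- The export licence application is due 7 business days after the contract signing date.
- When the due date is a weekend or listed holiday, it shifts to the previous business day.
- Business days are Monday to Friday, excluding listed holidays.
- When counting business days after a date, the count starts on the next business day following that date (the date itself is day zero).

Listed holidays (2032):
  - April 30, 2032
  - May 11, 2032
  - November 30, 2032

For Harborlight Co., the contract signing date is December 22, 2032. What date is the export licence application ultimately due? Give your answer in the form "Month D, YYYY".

7 business days after December 22, 2032, excluding weekends and holidays, is December 31, 2032.
Since December 31, 2032 is a Friday and not a holiday, the date is unchanged.
The final due date is December 31, 2032.

December 31, 2032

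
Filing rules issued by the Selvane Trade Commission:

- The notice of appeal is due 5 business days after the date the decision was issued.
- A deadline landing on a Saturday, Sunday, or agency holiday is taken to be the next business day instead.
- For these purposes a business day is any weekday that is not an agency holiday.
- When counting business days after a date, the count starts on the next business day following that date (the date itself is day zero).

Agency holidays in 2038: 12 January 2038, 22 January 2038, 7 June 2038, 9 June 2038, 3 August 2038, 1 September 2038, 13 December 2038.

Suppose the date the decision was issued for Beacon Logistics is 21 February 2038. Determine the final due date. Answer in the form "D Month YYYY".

26 February 2038

5 business days after 21 February 2038, excluding weekends and holidays, is 26 February 2038.
26 February 2038 is a Friday and not a listed holiday, so it stands.
The final due date is 26 February 2038.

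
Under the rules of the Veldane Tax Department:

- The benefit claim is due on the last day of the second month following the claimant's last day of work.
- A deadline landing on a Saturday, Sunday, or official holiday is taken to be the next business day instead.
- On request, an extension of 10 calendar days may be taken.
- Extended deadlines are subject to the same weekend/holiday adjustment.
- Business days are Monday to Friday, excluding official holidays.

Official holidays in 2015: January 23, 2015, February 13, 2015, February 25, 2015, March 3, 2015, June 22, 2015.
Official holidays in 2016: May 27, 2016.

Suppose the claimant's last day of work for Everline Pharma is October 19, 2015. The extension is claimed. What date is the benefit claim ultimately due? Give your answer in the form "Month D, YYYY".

2 months after October 19, 2015 is December 2015; that month ends on December 31, 2015.
December 31, 2015 falls on a Thursday, which is a business day, so no adjustment is needed.
Add the 10 calendar-day extension to December 31, 2015: January 10, 2016.
January 10, 2016 is a Sunday; the next business day is January 11, 2016 (Monday).
The final due date is January 11, 2016.

January 11, 2016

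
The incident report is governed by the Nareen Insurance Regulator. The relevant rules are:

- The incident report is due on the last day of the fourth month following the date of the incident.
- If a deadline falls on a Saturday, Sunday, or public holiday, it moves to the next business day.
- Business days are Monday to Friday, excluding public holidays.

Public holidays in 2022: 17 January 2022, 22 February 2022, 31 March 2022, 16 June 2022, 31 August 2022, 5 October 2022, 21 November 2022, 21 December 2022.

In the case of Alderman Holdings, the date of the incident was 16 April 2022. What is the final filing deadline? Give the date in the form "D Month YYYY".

1 September 2022

4 months after 16 April 2022 is August 2022; that month ends on 31 August 2022.
31 August 2022 is a listed holiday, so it moves to the next business day, 1 September 2022 (Thursday).
Deadline: 1 September 2022.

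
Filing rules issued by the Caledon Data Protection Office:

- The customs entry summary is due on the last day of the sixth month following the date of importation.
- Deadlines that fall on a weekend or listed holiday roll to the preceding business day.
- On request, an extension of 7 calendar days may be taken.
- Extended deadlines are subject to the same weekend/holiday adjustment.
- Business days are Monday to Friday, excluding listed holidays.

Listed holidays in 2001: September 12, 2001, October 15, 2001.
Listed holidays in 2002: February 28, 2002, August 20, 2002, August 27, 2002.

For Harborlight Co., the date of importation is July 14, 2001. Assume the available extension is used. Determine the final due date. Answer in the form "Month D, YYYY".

6 months after July 14, 2001 is January 2002; that month ends on January 31, 2002.
January 31, 2002 is a Thursday and not a listed holiday, so it stands.
Add the 7 calendar-day extension to January 31, 2002: February 7, 2002.
February 7, 2002 (Thursday) is already a business day.
So the filing is due February 7, 2002.

February 7, 2002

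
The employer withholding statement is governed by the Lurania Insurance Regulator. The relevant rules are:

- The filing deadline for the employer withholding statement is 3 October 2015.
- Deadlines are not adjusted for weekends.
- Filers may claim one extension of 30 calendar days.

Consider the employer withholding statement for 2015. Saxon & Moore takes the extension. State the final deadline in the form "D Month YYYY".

The statutory due date is 3 October 2015.
3 October 2015 is a Saturday; no weekend or holiday adjustment applies.
Add the 30 calendar-day extension to 3 October 2015: 2 November 2015.
2 November 2015 is a Monday; no weekend or holiday adjustment applies.
So the filing is due 2 November 2015.

2 November 2015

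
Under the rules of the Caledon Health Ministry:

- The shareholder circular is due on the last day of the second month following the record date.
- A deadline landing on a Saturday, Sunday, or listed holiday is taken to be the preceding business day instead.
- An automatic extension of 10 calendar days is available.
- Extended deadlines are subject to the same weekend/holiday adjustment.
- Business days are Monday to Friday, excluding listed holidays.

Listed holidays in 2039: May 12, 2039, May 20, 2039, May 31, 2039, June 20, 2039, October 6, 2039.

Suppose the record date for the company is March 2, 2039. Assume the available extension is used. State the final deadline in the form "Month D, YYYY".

2 months after March 2, 2039 is May 2039; that month ends on May 31, 2039.
May 31, 2039 falls on a listed holiday. Rolling to the preceding business day gives May 30, 2039, a Monday.
Applying the 10-calendar-day extension: May 30, 2039 + 10 days = June 9, 2039.
June 9, 2039 (Thursday) is already a business day.
So the filing is due June 9, 2039.

June 9, 2039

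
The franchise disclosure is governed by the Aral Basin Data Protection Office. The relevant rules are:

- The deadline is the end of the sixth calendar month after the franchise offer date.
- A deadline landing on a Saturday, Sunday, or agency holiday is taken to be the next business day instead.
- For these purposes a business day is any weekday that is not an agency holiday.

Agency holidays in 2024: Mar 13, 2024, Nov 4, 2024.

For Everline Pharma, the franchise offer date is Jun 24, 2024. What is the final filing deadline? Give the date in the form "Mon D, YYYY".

Dec 31, 2024

The sixth month after Jun 24, 2024 is December 2024, whose last day is Dec 31, 2024.
Dec 31, 2024 falls on a Tuesday, which is a business day, so no adjustment is needed.
So the filing is due Dec 31, 2024.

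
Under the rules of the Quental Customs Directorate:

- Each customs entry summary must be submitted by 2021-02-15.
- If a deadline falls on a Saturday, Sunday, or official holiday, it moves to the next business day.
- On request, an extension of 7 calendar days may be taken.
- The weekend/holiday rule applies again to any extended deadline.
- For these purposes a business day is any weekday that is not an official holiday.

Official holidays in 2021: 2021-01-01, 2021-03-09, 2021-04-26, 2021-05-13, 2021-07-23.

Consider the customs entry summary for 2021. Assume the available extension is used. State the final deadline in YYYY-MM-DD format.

Start from the fixed due date, 2021-02-15.
Since 2021-02-15 is a Monday and not a holiday, the date is unchanged.
Applying the 7-calendar-day extension: 2021-02-15 + 7 days = 2021-02-22.
2021-02-22 is a Monday and not a listed holiday, so it stands.
Final deadline: 2021-02-22.

2021-02-22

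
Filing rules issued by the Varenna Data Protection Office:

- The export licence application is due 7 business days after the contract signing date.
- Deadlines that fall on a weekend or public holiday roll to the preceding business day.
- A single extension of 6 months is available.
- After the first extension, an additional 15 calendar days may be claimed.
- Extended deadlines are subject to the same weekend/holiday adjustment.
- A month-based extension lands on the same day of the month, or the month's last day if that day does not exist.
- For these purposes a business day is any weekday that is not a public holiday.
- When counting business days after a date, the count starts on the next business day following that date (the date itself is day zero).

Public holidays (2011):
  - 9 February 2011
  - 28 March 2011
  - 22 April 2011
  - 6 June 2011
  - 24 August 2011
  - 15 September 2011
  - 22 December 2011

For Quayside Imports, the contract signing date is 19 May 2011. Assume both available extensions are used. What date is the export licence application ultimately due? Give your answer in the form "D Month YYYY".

15 December 2011

Starting the day after 19 May 2011 and counting 7 business days lands on 30 May 2011.
Since 30 May 2011 is a Monday and not a holiday, the date is unchanged.
The 6 months extension carries 30 May 2011 to 30 November 2011.
Since 30 November 2011 is a Wednesday and not a holiday, the date is unchanged.
With the 15-day extension, 30 November 2011 becomes 15 December 2011.
15 December 2011 (Thursday) is already a business day.
Final deadline: 15 December 2011.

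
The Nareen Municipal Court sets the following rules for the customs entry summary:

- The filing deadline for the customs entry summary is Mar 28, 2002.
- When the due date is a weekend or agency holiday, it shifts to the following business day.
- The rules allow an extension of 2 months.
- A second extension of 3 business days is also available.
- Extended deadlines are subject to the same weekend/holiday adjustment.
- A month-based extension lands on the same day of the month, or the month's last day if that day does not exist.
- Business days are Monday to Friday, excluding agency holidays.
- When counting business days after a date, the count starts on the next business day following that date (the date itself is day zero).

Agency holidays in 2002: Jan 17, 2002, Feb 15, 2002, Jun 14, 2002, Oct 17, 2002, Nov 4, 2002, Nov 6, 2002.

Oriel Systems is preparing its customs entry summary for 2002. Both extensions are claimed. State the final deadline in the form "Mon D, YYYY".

May 31, 2002

The statutory due date is Mar 28, 2002.
Mar 28, 2002 (Thursday) is already a business day.
Applying the 2 months extension: 2 months after Mar 28, 2002 is May 28, 2002.
May 28, 2002 (Tuesday) is already a business day.
The 3-business-day extension runs from May 28, 2002 to May 31, 2002.
May 31, 2002 is a Friday and not a listed holiday, so it stands.
So the filing is due May 31, 2002.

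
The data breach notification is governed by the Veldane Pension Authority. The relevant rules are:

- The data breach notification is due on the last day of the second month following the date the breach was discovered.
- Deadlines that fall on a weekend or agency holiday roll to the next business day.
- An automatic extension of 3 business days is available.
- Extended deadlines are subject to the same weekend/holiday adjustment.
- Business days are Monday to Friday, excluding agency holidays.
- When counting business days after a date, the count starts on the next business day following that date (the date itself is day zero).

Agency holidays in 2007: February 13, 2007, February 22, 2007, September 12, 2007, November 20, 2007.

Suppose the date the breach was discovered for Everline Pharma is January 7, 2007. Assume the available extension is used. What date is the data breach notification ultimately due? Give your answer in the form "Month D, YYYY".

April 5, 2007

2 months after January 7, 2007 is March 2007; that month ends on March 31, 2007.
March 31, 2007 is a Saturday, so it moves to the next business day, April 2, 2007 (Monday).
The 3-business-day extension runs from April 2, 2007 to April 5, 2007.
April 5, 2007 (Thursday) is already a business day.
Deadline: April 5, 2007.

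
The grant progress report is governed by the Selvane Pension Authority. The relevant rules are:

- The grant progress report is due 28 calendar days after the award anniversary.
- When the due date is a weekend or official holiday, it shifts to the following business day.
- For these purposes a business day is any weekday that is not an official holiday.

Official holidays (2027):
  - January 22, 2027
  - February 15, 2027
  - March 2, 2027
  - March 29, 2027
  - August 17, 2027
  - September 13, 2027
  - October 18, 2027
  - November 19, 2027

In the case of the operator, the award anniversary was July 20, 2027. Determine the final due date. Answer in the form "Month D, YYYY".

August 18, 2027

Trigger date July 20, 2027 + 28 calendar days = August 17, 2027.
August 17, 2027 falls on a listed holiday. Rolling to the next business day gives August 18, 2027, a Wednesday.
The final due date is August 18, 2027.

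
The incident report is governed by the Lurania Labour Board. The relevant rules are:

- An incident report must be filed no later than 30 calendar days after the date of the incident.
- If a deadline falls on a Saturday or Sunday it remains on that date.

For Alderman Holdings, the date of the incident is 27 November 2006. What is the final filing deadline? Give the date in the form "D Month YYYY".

Adding 30 calendar days to 27 November 2006 gives 27 December 2006.
No adjustment is made for weekends or holidays, so 27 December 2006 stands.
Final deadline: 27 December 2006.

27 December 2006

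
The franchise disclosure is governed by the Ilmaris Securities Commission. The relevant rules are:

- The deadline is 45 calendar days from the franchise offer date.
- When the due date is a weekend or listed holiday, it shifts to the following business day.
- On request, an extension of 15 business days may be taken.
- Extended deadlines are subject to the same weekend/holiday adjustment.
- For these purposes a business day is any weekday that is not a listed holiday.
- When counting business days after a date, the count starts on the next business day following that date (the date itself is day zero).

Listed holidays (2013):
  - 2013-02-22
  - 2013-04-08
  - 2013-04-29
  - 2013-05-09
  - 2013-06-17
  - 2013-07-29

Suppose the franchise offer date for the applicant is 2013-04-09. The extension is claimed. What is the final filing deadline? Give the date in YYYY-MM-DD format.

45 calendar days after 2013-04-09 is 2013-05-24.
2013-05-24 falls on a Friday, which is a business day, so no adjustment is needed.
The 15-business-day extension runs from 2013-05-24 to 2013-06-14.
2013-06-14 falls on a Friday, which is a business day, so no adjustment is needed.
So the filing is due 2013-06-14.

2013-06-14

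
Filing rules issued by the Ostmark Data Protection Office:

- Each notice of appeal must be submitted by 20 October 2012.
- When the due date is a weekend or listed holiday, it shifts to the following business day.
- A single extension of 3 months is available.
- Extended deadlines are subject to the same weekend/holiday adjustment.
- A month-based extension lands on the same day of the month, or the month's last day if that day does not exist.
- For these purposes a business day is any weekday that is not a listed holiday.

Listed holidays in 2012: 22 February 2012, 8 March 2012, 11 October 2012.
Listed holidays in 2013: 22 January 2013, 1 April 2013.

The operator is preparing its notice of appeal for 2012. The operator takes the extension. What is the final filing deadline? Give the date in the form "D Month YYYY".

The statutory due date is 20 October 2012.
20 October 2012 is a Saturday, so it moves to the next business day, 22 October 2012 (Monday).
The 3 months extension carries 22 October 2012 to 22 January 2013.
Because 22 January 2013 is a listed holiday, the deadline becomes 23 January 2013 (Wednesday).
Deadline: 23 January 2013.

23 January 2013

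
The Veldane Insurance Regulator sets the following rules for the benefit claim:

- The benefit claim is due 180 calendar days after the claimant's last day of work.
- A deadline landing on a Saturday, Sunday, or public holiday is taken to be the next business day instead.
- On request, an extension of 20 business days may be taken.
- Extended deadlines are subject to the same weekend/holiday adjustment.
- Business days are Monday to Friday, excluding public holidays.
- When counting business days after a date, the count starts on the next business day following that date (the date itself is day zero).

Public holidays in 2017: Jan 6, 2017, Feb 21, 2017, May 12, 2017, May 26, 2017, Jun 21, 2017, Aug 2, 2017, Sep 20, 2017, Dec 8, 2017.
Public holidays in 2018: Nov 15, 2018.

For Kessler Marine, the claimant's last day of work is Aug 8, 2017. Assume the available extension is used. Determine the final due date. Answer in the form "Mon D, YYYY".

Mar 5, 2018

From Aug 8, 2017, 180 calendar days later is Feb 4, 2018.
Feb 4, 2018 is a Sunday; the next business day is Feb 5, 2018 (Monday).
The 20-business-day extension runs from Feb 5, 2018 to Mar 5, 2018.
Mar 5, 2018 falls on a Monday, which is a business day, so no adjustment is needed.
The final due date is Mar 5, 2018.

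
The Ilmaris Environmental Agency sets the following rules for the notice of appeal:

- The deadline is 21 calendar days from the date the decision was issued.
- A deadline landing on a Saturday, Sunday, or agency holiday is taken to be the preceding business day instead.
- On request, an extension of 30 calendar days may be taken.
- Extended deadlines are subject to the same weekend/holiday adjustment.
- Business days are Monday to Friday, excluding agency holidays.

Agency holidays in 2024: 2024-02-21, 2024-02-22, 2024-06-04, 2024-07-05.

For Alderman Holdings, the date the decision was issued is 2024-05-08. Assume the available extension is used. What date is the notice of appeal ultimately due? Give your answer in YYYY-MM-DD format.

2024-06-28

Adding 21 calendar days to 2024-05-08 gives 2024-05-29.
2024-05-29 falls on a Wednesday, which is a business day, so no adjustment is needed.
Add the 30 calendar-day extension to 2024-05-29: 2024-06-28.
2024-06-28 is a Friday and not a listed holiday, so it stands.
Deadline: 2024-06-28.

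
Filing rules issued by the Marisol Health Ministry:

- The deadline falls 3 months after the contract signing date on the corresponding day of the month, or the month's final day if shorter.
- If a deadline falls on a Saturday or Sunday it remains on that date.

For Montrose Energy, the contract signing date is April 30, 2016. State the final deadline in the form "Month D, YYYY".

3 months from April 30, 2016 is July 30, 2016.
July 30, 2016 is a Saturday; no weekend or holiday adjustment applies.
The final due date is July 30, 2016.

July 30, 2016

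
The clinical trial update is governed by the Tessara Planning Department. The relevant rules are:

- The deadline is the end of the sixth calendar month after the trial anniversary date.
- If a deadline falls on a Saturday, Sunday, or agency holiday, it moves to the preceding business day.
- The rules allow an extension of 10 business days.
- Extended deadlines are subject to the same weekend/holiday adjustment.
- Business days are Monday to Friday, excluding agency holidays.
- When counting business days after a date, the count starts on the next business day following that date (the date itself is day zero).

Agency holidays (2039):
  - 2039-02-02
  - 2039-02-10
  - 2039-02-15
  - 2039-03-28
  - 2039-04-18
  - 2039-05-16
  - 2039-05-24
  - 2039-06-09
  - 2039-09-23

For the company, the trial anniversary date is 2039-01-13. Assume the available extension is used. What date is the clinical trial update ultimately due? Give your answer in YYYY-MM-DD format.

2039-08-12

6 months after 2039-01-13 falls in July 2039; the last day of that month is 2039-07-31.
2039-07-31 is a Sunday; the preceding business day is 2039-07-29 (Friday).
Counting 10 further business days from 2039-07-29 reaches 2039-08-12.
2039-08-12 falls on a Friday, which is a business day, so no adjustment is needed.
Final deadline: 2039-08-12.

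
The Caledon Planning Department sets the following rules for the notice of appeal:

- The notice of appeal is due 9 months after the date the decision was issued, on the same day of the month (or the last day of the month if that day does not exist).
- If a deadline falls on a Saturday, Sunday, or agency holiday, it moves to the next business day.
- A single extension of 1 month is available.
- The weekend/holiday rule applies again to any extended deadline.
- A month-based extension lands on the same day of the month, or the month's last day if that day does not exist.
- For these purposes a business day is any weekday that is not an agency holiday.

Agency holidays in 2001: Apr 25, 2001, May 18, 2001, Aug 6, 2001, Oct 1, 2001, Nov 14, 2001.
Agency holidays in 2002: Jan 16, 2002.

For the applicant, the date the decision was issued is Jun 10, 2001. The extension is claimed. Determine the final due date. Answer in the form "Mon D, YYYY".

9 months from Jun 10, 2001 is Mar 10, 2002.
Because Mar 10, 2002 is a Sunday, the deadline becomes Mar 11, 2002 (Monday).
The 1 month extension carries Mar 11, 2002 to Apr 11, 2002.
Apr 11, 2002 is a Thursday and not a listed holiday, so it stands.
The final due date is Apr 11, 2002.

Apr 11, 2002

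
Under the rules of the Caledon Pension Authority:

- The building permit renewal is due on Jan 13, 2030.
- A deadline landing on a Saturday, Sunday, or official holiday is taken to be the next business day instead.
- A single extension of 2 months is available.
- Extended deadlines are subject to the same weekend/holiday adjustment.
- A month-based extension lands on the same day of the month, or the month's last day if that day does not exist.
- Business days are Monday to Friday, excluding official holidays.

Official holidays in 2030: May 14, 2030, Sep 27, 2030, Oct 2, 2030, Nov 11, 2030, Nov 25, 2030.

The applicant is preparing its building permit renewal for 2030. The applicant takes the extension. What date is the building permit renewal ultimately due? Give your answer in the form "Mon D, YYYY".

Mar 14, 2030

The stated deadline is Jan 13, 2030.
Jan 13, 2030 is a Sunday; the next business day is Jan 14, 2030 (Monday).
Add 2 months to Jan 14, 2030: Mar 14, 2030.
Mar 14, 2030 falls on a Thursday, which is a business day, so no adjustment is needed.
The final due date is Mar 14, 2030.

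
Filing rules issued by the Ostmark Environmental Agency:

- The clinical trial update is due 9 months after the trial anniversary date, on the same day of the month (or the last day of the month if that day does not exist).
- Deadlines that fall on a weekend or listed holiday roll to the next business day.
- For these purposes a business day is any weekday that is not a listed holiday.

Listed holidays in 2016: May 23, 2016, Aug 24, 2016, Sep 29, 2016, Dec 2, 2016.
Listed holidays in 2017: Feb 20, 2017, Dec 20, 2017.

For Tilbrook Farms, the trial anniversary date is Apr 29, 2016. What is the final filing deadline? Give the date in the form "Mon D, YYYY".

Jan 30, 2017

Moving 9 months forward from Apr 29, 2016 on the corresponding day gives Jan 29, 2017.
Jan 29, 2017 is a Sunday; the next business day is Jan 30, 2017 (Monday).
So the filing is due Jan 30, 2017.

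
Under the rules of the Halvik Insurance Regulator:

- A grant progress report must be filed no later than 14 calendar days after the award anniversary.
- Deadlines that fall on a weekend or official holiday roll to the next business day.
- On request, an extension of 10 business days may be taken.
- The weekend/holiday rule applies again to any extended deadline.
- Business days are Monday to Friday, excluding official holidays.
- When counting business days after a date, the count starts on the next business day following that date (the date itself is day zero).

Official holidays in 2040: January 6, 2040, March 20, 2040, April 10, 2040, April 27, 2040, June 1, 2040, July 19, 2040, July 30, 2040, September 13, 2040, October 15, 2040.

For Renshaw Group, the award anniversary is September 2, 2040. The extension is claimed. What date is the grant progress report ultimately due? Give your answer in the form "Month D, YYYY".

Trigger date September 2, 2040 + 14 calendar days = September 16, 2040.
September 16, 2040 falls on a Sunday. Rolling to the next business day gives September 17, 2040, a Monday.
Counting 10 further business days from September 17, 2040 reaches October 1, 2040.
Since October 1, 2040 is a Monday and not a holiday, the date is unchanged.
Deadline: October 1, 2040.

October 1, 2040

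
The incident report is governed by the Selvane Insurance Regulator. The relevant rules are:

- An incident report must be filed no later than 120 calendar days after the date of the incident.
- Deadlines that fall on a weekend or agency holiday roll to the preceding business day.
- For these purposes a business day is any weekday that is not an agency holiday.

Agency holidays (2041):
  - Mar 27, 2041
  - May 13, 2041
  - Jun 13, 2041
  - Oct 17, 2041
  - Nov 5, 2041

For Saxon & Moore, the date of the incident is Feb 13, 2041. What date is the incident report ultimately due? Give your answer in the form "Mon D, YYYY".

120 calendar days after Feb 13, 2041 is Jun 13, 2041.
Because Jun 13, 2041 is a listed holiday, the deadline becomes Jun 12, 2041 (Wednesday).
The final due date is Jun 12, 2041.

Jun 12, 2041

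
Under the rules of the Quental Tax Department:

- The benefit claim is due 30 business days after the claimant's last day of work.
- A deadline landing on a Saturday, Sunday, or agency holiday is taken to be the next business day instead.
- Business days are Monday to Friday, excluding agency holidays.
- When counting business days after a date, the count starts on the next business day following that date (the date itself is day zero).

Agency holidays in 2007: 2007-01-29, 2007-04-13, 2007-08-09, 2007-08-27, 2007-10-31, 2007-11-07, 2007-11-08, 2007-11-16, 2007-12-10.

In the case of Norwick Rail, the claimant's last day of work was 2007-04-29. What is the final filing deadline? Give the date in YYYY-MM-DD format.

30 business days after 2007-04-29, excluding weekends and holidays, is 2007-06-08.
2007-06-08 (Friday) is already a business day.
Deadline: 2007-06-08.

2007-06-08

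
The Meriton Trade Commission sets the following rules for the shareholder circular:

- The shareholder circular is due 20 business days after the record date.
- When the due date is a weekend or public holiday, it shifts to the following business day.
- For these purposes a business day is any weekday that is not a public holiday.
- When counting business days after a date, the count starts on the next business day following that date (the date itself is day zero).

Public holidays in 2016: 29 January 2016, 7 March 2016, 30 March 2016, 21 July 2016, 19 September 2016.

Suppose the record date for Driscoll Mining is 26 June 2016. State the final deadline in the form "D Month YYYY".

20 business days after 26 June 2016, excluding weekends and holidays, is 25 July 2016.
Since 25 July 2016 is a Monday and not a holiday, the date is unchanged.
So the filing is due 25 July 2016.

25 July 2016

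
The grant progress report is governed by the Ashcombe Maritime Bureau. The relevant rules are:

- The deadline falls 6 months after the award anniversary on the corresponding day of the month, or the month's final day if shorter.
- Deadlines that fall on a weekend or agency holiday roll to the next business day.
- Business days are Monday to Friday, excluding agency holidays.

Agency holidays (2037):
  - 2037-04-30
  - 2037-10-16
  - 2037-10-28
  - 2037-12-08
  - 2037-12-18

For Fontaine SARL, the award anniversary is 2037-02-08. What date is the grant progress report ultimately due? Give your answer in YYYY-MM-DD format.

2037-08-10

6 months from 2037-02-08 is 2037-08-08.
2037-08-08 is a Saturday, so it moves to the next business day, 2037-08-10 (Monday).
Final deadline: 2037-08-10.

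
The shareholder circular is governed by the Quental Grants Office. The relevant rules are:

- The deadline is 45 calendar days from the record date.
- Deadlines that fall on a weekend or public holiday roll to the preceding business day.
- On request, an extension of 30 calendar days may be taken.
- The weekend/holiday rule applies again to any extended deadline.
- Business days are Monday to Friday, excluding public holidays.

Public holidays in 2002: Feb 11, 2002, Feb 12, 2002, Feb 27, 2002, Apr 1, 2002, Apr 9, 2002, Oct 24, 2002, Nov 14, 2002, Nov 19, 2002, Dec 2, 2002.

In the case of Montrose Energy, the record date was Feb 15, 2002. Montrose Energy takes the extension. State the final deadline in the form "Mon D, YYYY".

Apr 26, 2002

Adding 45 calendar days to Feb 15, 2002 gives Apr 1, 2002.
Apr 1, 2002 is a listed holiday, so it moves to the preceding business day, Mar 29, 2002 (Friday).
Add the 30 calendar-day extension to Mar 29, 2002: Apr 28, 2002.
Because Apr 28, 2002 is a Sunday, the deadline becomes Apr 26, 2002 (Friday).
The final due date is Apr 26, 2002.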